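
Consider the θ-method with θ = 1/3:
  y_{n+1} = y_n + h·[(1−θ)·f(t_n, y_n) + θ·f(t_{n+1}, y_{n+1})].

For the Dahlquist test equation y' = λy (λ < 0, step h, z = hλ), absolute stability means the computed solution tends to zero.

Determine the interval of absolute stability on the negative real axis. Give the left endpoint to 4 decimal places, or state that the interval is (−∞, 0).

With y'=λy (z=hλ):
  y_{n+1} = y_n + z·[2/3·y_n + 1/3·y_{n+1}] ⇒ (1 − 1/3z)y_{n+1} = (1 + 2/3z)y_n
  Hence R(z) = (1 + 2/3z)/(1 − 1/3z).

Solve |R(x)|<1 on ℝ⁻.
x=-1.73: |R|=0.0973
R=−1: 1+2/3x = −1+1/3x ⇒ -1/3x=2 ⇒ x=2/(-1/3)=-6.0000
Confirm numerically:
  x=-3.367: |R|=0.58646 <1
  x=-3.134: |R|=0.53277 <1
  x=-2.916: |R|=0.47870 <1
  x=-6.430: |R|=1.04560 >1
  x=-6.029: |R|=1.00321 >1
Stable set (-6.0000, 0).

z∈(-6.0000,0).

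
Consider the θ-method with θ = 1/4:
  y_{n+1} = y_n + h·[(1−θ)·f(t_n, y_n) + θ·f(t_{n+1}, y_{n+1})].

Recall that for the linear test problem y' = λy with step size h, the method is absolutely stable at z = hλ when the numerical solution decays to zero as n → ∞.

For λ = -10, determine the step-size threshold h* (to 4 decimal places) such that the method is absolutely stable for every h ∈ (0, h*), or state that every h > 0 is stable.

On y'=λy, z=hλ:
  y_{n+1} = y_n + z·[3/4·y_n + 1/4·y_{n+1}] ⇒ (1 − 1/4z)y_{n+1} = (1 + 3/4z)y_n
  ⇒ R(z) = (1 + 3/4z)/(1 − 1/4z).

Need |R(x)|<1, x<0.
x=-1.34: |R|=0.0037
R=−1: 1+3/4x = −1+1/4x ⇒ -1/2x=2 ⇒ x=2/(-1/2)=-4.0000
Confirm numerically:
  x=-3.822: |R|=0.95449 <1
  x=-3.757: |R|=0.93735 <1
  x=-1.609: |R|=0.14744 <1
  x=-4.540: |R|=1.12646 >1
  x=-4.421: |R|=1.09999 >1
So |R|<1 on (-4.0000, 0).

(-4.0000,0); λ=-10 ⇒ h* = (4)/10 = 0.4000.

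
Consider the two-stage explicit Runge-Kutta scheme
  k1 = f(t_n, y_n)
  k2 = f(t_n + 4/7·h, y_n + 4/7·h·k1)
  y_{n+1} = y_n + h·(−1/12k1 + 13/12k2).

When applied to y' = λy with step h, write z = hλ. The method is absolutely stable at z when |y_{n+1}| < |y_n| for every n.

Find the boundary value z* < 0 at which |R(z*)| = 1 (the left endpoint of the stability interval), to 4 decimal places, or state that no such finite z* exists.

z* = -1.6154.

Test eqn y'=λy, z=hλ:
  k1=λy_n ⇒ h·k1=z·y_n;  k2=λ(1+4/7z)y_n ⇒ h·k2=z(1+4/7z)y_n
  y_{n+1}/y_n = 1 − 1/12z + 13/12z(1+4/7z) = 1 + z + 13/21z²
  Hence R(z) = 1 + z + 13/21z².

Boundary: |R(x)|=1, x<0.
x=-0.86: |R|=0.5978
R=1: x+13/21x²=0 ⇒ x=−21/13=-1.6154; min R=1−1/(4·13/21)=0.5962>−1
Confirm numerically:
  x=-1.321: |R|=0.75926 <1
  x=-1.037: |R|=0.62870 <1
  x=-0.965: |R|=0.61147 <1
  x=-2.192: |R|=1.78244 >1
  x=-1.972: |R|=1.43534 >1
  x=-1.818: |R|=1.22803 >1
Stable set (-1.6154, 0).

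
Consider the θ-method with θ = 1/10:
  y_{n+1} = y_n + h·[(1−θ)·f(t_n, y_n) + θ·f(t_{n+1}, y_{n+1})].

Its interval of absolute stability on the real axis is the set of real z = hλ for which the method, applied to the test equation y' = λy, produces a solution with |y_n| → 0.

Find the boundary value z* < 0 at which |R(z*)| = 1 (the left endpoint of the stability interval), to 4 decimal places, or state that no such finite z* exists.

left endpoint -2.5000.

Test eqn y'=λy, z=hλ:
  y_{n+1} = y_n + z·[9/10·y_n + 1/10·y_{n+1}] ⇒ (1 − 1/10z)y_{n+1} = (1 + 9/10z)y_n
  R(z) = (1 + 9/10z)/(1 − 1/10z).

Need |R(x)|<1, x<0.
x=-0.78: |R|=0.2764
R=−1: 1+9/10x = −1+1/10x ⇒ -4/5x=2 ⇒ x=2/(-4/5)=-2.5000
Confirm numerically:
  x=-1.923: |R|=0.61285 <1
  x=-1.694: |R|=0.44861 <1
  x=-1.633: |R|=0.40377 <1
  x=-2.788: |R|=1.18017 >1
  x=-2.756: |R|=1.16055 >1
  x=-2.550: |R|=1.03187 >1
Interval (-2.5000, 0).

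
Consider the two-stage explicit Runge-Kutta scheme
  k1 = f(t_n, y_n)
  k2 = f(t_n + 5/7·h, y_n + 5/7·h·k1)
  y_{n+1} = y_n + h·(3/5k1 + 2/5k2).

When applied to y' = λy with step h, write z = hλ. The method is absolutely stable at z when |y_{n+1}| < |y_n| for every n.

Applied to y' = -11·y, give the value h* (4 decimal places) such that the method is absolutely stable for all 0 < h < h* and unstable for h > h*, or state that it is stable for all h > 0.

Set f=λy, z=hλ:
  k1=λy_n ⇒ h·k1=z·y_n;  k2=λ(1+5/7z)y_n ⇒ h·k2=z(1+5/7z)y_n
  y_{n+1}/y_n = 1 + 3/5z + 2/5z(1+5/7z) = 1 + z + 2/7z²
  ⇒ R(z) = 1 + z + 2/7z².

Need |R(x)|<1, x<0.
x=-1.42: |R|=0.1561
R=1: x+2/7x²=0 ⇒ x=−7/2=-3.5000; min R=1−1/(4·2/7)=0.1250>−1
Confirm numerically:
  x=-3.243: |R|=0.76187 <1
  x=-2.690: |R|=0.37746 <1
  x=-1.411: |R|=0.15783 <1
  x=-3.941: |R|=1.49657 >1
  x=-3.566: |R|=1.06724 >1
So |R|<1 on (-3.5000, 0).

(-3.5000,0); λ=-11 ⇒ h* = (7/2)/11 = 0.3182.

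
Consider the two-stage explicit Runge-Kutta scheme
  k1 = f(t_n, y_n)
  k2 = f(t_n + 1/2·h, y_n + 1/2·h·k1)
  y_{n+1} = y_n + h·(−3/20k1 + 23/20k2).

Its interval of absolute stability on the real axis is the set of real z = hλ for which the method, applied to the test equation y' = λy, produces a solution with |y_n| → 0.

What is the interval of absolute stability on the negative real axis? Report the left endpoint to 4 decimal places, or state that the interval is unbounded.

With y'=λy (z=hλ):
  k1=λy_n ⇒ h·k1=z·y_n;  k2=λ(1+1/2z)y_n ⇒ h·k2=z(1+1/2z)y_n
  y_{n+1}/y_n = 1 − 3/20z + 23/20z(1+1/2z) = 1 + z + 23/40z²
  so R(z) = 1 + z + 23/40z².

Boundary: |R(x)|=1, x<0.
x=-1.75: |R|=1.0109
R=1: x+23/40x²=0 ⇒ x=−40/23=-1.7391; min R=1−1/(4·23/40)=0.5652>−1
Confirm numerically:
  x=-1.689: |R|=0.95131 <1
  x=-1.545: |R|=0.82754 <1
  x=-1.341: |R|=0.69301 <1
  x=-0.903: |R|=0.56586 <1
  x=-2.306: |R|=1.75164 >1
  x=-2.239: |R|=1.64354 >1
Stable set (-1.7391, 0).

z∈(-1.7391,0).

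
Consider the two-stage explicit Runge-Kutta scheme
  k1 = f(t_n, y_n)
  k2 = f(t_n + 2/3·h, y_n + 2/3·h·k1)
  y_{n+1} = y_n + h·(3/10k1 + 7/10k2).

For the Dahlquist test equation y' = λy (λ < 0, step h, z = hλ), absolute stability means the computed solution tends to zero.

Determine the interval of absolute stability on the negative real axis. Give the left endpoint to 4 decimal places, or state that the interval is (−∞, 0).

Set f=λy, z=hλ:
  k1=λy_n ⇒ h·k1=z·y_n;  k2=λ(1+2/3z)y_n ⇒ h·k2=z(1+2/3z)y_n
  y_{n+1}/y_n = 1 + 3/10z + 7/10z(1+2/3z) = 1 + z + 7/15z²
  R(z) = 1 + z + 7/15z².

Need |R(x)|<1, x<0.
x=-0.5: |R|=0.6167
R=1: x+7/15x²=0 ⇒ x=−15/7=-2.1429; min R=1−1/(4·7/15)=0.4643>−1
Confirm numerically:
  x=-1.819: |R|=0.72509 <1
  x=-1.192: |R|=0.47107 <1
  x=-1.140: |R|=0.46648 <1
  x=-1.111: |R|=0.46502 <1
  x=-2.680: |R|=1.67179 >1
  x=-2.315: |R|=1.18597 >1
Stable set (-2.1429, 0).

(-2.1429, 0).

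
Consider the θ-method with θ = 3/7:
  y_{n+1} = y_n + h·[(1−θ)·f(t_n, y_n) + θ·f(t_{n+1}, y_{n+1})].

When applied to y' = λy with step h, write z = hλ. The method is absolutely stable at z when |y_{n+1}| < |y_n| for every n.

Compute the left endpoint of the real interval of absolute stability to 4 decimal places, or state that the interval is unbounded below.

Test eqn y'=λy, z=hλ:
  y_{n+1} = y_n + z·[4/7·y_n + 3/7·y_{n+1}] ⇒ (1 − 3/7z)y_{n+1} = (1 + 4/7z)y_n
  Hence R(z) = (1 + 4/7z)/(1 − 3/7z).

Find x<0 with |R(x)|<1.
x=-0.85: |R|=0.3770
R=−1: 1+4/7x = −1+3/7x ⇒ -1/7x=2 ⇒ x=2/(-1/7)=-14.0000
Confirm numerically:
  x=-11.936: |R|=0.95178 <1
  x=-10.204: |R|=0.89907 <1
  x=-9.159: |R|=0.85959 <1
  x=-14.486: |R|=1.00963 >1
  x=-14.291: |R|=1.00583 >1
Interval (-14.0000, 0).

left endpoint -14.0000.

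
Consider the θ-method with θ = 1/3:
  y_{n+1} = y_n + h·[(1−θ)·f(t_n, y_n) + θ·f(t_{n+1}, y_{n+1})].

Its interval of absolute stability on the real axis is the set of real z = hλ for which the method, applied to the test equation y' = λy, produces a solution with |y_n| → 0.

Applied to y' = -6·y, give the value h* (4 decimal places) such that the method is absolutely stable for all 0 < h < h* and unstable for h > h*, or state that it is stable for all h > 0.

Test eqn y'=λy, z=hλ:
  y_{n+1} = y_n + z·[2/3·y_n + 1/3·y_{n+1}] ⇒ (1 − 1/3z)y_{n+1} = (1 + 2/3z)y_n
  R(z) = (1 + 2/3z)/(1 − 1/3z).

Solve |R(x)|<1 on ℝ⁻.
x=-1.21: |R|=0.1378
R=−1: 1+2/3x = −1+1/3x ⇒ -1/3x=2 ⇒ x=2/(-1/3)=-6.0000
Confirm numerically:
  x=-5.695: |R|=0.96492 <1
  x=-5.426: |R|=0.93188 <1
  x=-4.218: |R|=0.75312 <1
  x=-6.498: |R|=1.05243 >1
  x=-6.242: |R|=1.02618 >1
  x=-6.119: |R|=1.01305 >1
So |R|<1 on (-6.0000, 0).

(-6.0000,0); λ=-6 ⇒ h* = (6)/6 = 1.0000.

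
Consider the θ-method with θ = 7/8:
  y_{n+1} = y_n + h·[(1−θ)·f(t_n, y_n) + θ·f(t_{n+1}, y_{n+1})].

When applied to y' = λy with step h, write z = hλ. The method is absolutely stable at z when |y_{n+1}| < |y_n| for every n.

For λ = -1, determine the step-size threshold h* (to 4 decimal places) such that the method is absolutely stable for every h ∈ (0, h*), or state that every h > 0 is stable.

interval (−∞, 0). Any h>0 works for λ=-1.

Set f=λy, z=hλ:
  y_{n+1} = y_n + z·[1/8·y_n + 7/8·y_{n+1}] ⇒ (1 − 7/8z)y_{n+1} = (1 + 1/8z)y_n
  ⇒ R(z) = (1 + 1/8z)/(1 − 7/8z).

Boundary: |R(x)|=1, x<0.
x=-0.69: |R|=0.5698
x=-2: |R|=0.2727
x=-10: |R|=0.0256
x=-100: |R|=0.1299
θ=7/8≥1/2 ⇒ |1+1/8x|<|1−7/8x| ∀x<0 ⇒ stable on all of ℝ⁻.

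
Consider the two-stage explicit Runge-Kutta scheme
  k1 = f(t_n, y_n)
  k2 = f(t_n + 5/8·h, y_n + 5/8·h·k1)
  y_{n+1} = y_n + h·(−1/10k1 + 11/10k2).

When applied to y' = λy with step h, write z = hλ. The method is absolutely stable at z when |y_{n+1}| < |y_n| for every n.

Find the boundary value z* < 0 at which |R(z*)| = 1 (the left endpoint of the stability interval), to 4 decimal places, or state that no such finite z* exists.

On y'=λy, z=hλ:
  k1=λy_n ⇒ h·k1=z·y_n;  k2=λ(1+5/8z)y_n ⇒ h·k2=z(1+5/8z)y_n
  y_{n+1}/y_n = 1 − 1/10z + 11/10z(1+5/8z) = 1 + z + 11/16z²
  R(z) = 1 + z + 11/16z².

Find x<0 with |R(x)|<1.
x=-0.47: |R|=0.6819
R=1: x+11/16x²=0 ⇒ x=−16/11=-1.4545; min R=1−1/(4·11/16)=0.6364>−1
Confirm numerically:
  x=-1.324: |R|=0.88117 <1
  x=-0.946: |R|=0.66925 <1
  x=-0.933: |R|=0.66546 <1
  x=-1.868: |R|=1.53098 >1
  x=-1.477: |R|=1.02280 >1
So |R|<1 on (-1.4545, 0).

z* = -1.4545.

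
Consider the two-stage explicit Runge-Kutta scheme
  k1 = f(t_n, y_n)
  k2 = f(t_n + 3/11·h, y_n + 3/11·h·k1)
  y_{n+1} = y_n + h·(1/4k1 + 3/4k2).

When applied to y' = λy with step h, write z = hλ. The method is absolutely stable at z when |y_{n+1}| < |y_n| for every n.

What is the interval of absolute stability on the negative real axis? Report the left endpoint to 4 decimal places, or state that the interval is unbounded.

(-4.8889, 0).

Set f=λy, z=hλ:
  k1=λy_n ⇒ h·k1=z·y_n;  k2=λ(1+3/11z)y_n ⇒ h·k2=z(1+3/11z)y_n
  y_{n+1}/y_n = 1 + 1/4z + 3/4z(1+3/11z) = 1 + z + 9/44z²
  R(z) = 1 + z + 9/44z².

Boundary: |R(x)|=1, x<0.
x=-0.38: |R|=0.6495
R=1: x+9/44x²=0 ⇒ x=−44/9=-4.8889; min R=1−1/(4·9/44)=-0.2222>−1
Confirm numerically:
  x=-2.200: |R|=0.21000 <1
  x=-2.103: |R|=0.19838 <1
  x=-1.988: |R|=0.17961 <1
  x=-5.455: |R|=1.63166 >1
  x=-5.273: |R|=1.41429 >1
  x=-4.969: |R|=1.08142 >1
Stable set (-4.8889, 0).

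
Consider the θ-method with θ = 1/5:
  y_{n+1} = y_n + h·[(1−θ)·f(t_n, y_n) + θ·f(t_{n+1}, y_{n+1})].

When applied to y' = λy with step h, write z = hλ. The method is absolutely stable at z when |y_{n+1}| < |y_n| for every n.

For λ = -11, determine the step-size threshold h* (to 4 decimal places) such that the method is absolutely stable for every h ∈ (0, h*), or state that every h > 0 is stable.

(-3.3333,0); λ=-11 ⇒ h* = (10/3)/11 = 0.3030.

Test eqn y'=λy, z=hλ:
  y_{n+1} = y_n + z·[4/5·y_n + 1/5·y_{n+1}] ⇒ (1 − 1/5z)y_{n+1} = (1 + 4/5z)y_n
  Hence R(z) = (1 + 4/5z)/(1 − 1/5z).

Boundary: |R(x)|=1, x<0.
x=-1.42: |R|=0.1059
R=−1: 1+4/5x = −1+1/5x ⇒ -3/5x=2 ⇒ x=2/(-3/5)=-3.3333
Confirm numerically:
  x=-3.056: |R|=0.89672 <1
  x=-2.971: |R|=0.86363 <1
  x=-1.830: |R|=0.33968 <1
  x=-3.856: |R|=1.17706 >1
  x=-3.700: |R|=1.12644 >1
Stable set (-3.3333, 0).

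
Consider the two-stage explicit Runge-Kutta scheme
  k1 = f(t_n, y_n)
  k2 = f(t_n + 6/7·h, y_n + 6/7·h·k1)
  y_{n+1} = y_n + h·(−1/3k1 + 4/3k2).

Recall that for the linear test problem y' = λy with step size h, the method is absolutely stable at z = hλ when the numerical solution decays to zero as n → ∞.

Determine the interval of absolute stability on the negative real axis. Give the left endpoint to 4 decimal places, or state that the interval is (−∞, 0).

z∈(-0.8750,0).

On y'=λy, z=hλ:
  k1=λy_n ⇒ h·k1=z·y_n;  k2=λ(1+6/7z)y_n ⇒ h·k2=z(1+6/7z)y_n
  y_{n+1}/y_n = 1 − 1/3z + 4/3z(1+6/7z) = 1 + z + 8/7z²
  R(z) = 1 + z + 8/7z².

Find x<0 with |R(x)|<1.
x=-0.76: |R|=0.9001
R=1: x+8/7x²=0 ⇒ x=−7/8=-0.8750; min R=1−1/(4·8/7)=0.7812>−1
Confirm numerically:
  x=-0.828: |R|=0.95552 <1
  x=-0.710: |R|=0.86611 <1
  x=-0.642: |R|=0.82904 <1
  x=-0.364: |R|=0.78742 <1
  x=-1.314: |R|=1.65925 >1
  x=-1.256: |R|=1.54690 >1
Interval (-0.8750, 0).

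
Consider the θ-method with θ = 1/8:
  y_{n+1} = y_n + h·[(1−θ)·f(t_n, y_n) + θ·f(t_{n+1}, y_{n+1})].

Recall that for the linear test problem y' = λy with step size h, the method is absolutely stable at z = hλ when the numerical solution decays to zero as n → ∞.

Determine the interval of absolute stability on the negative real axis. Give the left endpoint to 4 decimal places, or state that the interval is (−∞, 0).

z∈(-2.6667,0).

With y'=λy (z=hλ):
  y_{n+1} = y_n + z·[7/8·y_n + 1/8·y_{n+1}] ⇒ (1 − 1/8z)y_{n+1} = (1 + 7/8z)y_n
  R(z) = (1 + 7/8z)/(1 − 1/8z).

Find x<0 with |R(x)|<1.
x=-0.3: |R|=0.7108
R=−1: 1+7/8x = −1+1/8x ⇒ -3/4x=2 ⇒ x=2/(-3/4)=-2.6667
Confirm numerically:
  x=-2.081: |R|=0.65142 <1
  x=-1.682: |R|=0.38980 <1
  x=-1.674: |R|=0.38433 <1
  x=-1.151: |R|=0.00623 <1
  x=-3.209: |R|=1.29030 >1
  x=-2.831: |R|=1.09103 >1
So |R|<1 on (-2.6667, 0).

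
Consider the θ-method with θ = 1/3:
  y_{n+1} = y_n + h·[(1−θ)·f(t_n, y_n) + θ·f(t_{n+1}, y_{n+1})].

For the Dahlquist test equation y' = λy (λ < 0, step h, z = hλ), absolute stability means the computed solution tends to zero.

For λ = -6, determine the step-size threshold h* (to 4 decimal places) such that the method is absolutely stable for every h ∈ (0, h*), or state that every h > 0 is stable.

(-6.0000,0); λ=-6 ⇒ h* = (6)/6 = 1.0000.

With y'=λy (z=hλ):
  y_{n+1} = y_n + z·[2/3·y_n + 1/3·y_{n+1}] ⇒ (1 − 1/3z)y_{n+1} = (1 + 2/3z)y_n
  ⇒ R(z) = (1 + 2/3z)/(1 − 1/3z).

Solve |R(x)|<1 on ℝ⁻.
x=-1.37: |R|=0.0595
R=−1: 1+2/3x = −1+1/3x ⇒ -1/3x=2 ⇒ x=2/(-1/3)=-6.0000
Confirm numerically:
  x=-5.876: |R|=0.98603 <1
  x=-4.785: |R|=0.84393 <1
  x=-4.508: |R|=0.80128 <1
  x=-3.700: |R|=0.65672 <1
  x=-6.120: |R|=1.01316 >1
  x=-6.045: |R|=1.00498 >1
Interval (-6.0000, 0).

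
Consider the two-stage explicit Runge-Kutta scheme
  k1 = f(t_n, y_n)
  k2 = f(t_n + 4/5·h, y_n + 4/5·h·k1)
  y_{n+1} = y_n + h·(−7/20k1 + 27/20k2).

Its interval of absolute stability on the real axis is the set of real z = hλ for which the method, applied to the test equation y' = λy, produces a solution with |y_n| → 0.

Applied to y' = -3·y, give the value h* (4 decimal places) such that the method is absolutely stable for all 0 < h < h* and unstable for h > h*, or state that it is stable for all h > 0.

Set f=λy, z=hλ:
  k1=λy_n ⇒ h·k1=z·y_n;  k2=λ(1+4/5z)y_n ⇒ h·k2=z(1+4/5z)y_n
  y_{n+1}/y_n = 1 − 7/20z + 27/20z(1+4/5z) = 1 + z + 27/25z²
  Hence R(z) = 1 + z + 27/25z².

Find x<0 with |R(x)|<1.
x=-1.78: |R|=2.6419
R=1: x+27/25x²=0 ⇒ x=−25/27=-0.9259; min R=1−1/(4·27/25)=0.7685>−1
Confirm numerically:
  x=-0.786: |R|=0.88122 <1
  x=-0.571: |R|=0.78112 <1
  x=-0.486: |R|=0.76909 <1
  x=-1.268: |R|=1.46845 >1
  x=-1.102: |R|=1.20956 >1
  x=-1.022: |R|=1.10604 >1
So |R|<1 on (-0.9259, 0).

(-0.9259,0); λ=-3 ⇒ h* = (25/27)/3 = 0.3086.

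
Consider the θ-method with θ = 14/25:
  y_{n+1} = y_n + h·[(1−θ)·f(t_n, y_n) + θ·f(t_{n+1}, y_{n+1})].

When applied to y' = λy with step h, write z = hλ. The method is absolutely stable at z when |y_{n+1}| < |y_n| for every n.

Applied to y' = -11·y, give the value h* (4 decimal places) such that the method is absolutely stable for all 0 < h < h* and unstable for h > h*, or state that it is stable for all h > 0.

On y'=λy, z=hλ:
  y_{n+1} = y_n + z·[11/25·y_n + 14/25·y_{n+1}] ⇒ (1 − 14/25z)y_{n+1} = (1 + 11/25z)y_n
  R(z) = (1 + 11/25z)/(1 − 14/25z).

Solve |R(x)|<1 on ℝ⁻.
x=-0.93: |R|=0.3885
x=-2: |R|=0.0566
x=-10: |R|=0.5152
x=-100: |R|=0.7544
θ=14/25≥1/2 ⇒ |1+11/25x|<|1−14/25x| ∀x<0 ⇒ stable on all of ℝ⁻.

(−∞, 0) — no finite endpoint. Any h>0 works for λ=-11.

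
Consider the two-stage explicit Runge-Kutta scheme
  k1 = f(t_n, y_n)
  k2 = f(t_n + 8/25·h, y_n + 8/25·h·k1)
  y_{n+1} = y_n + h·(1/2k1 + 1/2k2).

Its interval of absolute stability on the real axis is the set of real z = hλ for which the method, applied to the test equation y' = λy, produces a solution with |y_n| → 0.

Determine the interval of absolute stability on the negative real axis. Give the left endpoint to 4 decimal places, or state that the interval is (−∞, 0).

(-6.2500, 0).

With y'=λy (z=hλ):
  k1=λy_n ⇒ h·k1=z·y_n;  k2=λ(1+8/25z)y_n ⇒ h·k2=z(1+8/25z)y_n
  y_{n+1}/y_n = 1 + 1/2z + 1/2z(1+8/25z) = 1 + z + 4/25z²
  ⇒ R(z) = 1 + z + 4/25z².

Need |R(x)|<1, x<0.
x=-0.86: |R|=0.2583
R=1: x+4/25x²=0 ⇒ x=−25/4=-6.2500; min R=1−1/(4·4/25)=-0.5625>−1
Confirm numerically:
  x=-4.652: |R|=0.18942 <1
  x=-4.045: |R|=0.42708 <1
  x=-2.931: |R|=0.55648 <1
  x=-6.805: |R|=1.60428 >1
  x=-6.403: |R|=1.15675 >1
Stable set (-6.2500, 0).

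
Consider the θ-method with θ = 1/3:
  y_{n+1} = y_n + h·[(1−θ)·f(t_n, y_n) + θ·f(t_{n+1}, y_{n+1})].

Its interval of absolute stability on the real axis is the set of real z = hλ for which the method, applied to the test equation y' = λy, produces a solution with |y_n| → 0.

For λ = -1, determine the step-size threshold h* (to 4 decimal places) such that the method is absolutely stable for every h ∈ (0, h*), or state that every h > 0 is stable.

Test eqn y'=λy, z=hλ:
  y_{n+1} = y_n + z·[2/3·y_n + 1/3·y_{n+1}] ⇒ (1 − 1/3z)y_{n+1} = (1 + 2/3z)y_n
  Hence R(z) = (1 + 2/3z)/(1 − 1/3z).

Boundary: |R(x)|=1, x<0.
x=-0.4: |R|=0.6471
R=−1: 1+2/3x = −1+1/3x ⇒ -1/3x=2 ⇒ x=2/(-1/3)=-6.0000
Confirm numerically:
  x=-5.094: |R|=0.88807 <1
  x=-4.541: |R|=0.80652 <1
  x=-4.018: |R|=0.71758 <1
  x=-6.548: |R|=1.05739 >1
  x=-6.264: |R|=1.02850 >1
  x=-6.126: |R|=1.01381 >1
Stable set (-6.0000, 0).

(-6.0000,0); λ=-1 ⇒ h* = (6)/1 = 6.0000.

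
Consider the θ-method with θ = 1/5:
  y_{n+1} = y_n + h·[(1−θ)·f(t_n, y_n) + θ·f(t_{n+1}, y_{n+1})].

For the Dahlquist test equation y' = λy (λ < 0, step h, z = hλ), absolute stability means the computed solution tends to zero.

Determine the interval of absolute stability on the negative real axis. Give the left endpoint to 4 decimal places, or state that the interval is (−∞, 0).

Set f=λy, z=hλ:
  y_{n+1} = y_n + z·[4/5·y_n + 1/5·y_{n+1}] ⇒ (1 − 1/5z)y_{n+1} = (1 + 4/5z)y_n
  ⇒ R(z) = (1 + 4/5z)/(1 − 1/5z).

Boundary: |R(x)|=1, x<0.
x=-0.74: |R|=0.3554
R=−1: 1+4/5x = −1+1/5x ⇒ -3/5x=2 ⇒ x=2/(-3/5)=-3.3333
Confirm numerically:
  x=-2.680: |R|=0.74479 <1
  x=-2.181: |R|=0.51859 <1
  x=-1.438: |R|=0.11681 <1
  x=-3.695: |R|=1.12478 >1
  x=-3.552: |R|=1.07671 >1
Stable set (-3.3333, 0).

z∈(-3.3333,0).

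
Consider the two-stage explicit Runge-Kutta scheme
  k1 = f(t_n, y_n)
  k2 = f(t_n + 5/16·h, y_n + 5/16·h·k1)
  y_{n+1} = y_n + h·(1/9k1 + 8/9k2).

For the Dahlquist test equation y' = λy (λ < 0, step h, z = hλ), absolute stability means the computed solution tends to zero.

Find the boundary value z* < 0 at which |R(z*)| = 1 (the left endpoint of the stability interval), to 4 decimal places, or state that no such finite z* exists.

z* = -3.6000.

Set f=λy, z=hλ:
  k1=λy_n ⇒ h·k1=z·y_n;  k2=λ(1+5/16z)y_n ⇒ h·k2=z(1+5/16z)y_n
  y_{n+1}/y_n = 1 + 1/9z + 8/9z(1+5/16z) = 1 + z + 5/18z²
  so R(z) = 1 + z + 5/18z².

Find x<0 with |R(x)|<1.
x=-1.22: |R|=0.1934
R=1: x+5/18x²=0 ⇒ x=−18/5=-3.6000; min R=1−1/(4·5/18)=0.1000>−1
Confirm numerically:
  x=-3.232: |R|=0.66962 <1
  x=-2.155: |R|=0.13501 <1
  x=-1.719: |R|=0.10182 <1
  x=-4.061: |R|=1.52003 >1
  x=-3.682: |R|=1.08387 >1
So |R|<1 on (-3.6000, 0).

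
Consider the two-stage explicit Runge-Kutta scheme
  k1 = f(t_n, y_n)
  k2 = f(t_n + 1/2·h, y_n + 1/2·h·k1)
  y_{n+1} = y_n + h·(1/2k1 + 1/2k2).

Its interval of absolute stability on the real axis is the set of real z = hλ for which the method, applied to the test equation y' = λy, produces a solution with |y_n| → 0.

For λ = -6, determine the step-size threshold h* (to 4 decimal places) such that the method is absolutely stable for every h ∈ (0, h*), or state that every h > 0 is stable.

(-4.0000,0); λ=-6 ⇒ h* = (4)/6 = 0.6667.

Test eqn y'=λy, z=hλ:
  k1=λy_n ⇒ h·k1=z·y_n;  k2=λ(1+1/2z)y_n ⇒ h·k2=z(1+1/2z)y_n
  y_{n+1}/y_n = 1 + 1/2z + 1/2z(1+1/2z) = 1 + z + 1/4z²
  ⇒ R(z) = 1 + z + 1/4z².

Need |R(x)|<1, x<0.
x=-1.1: |R|=0.2025
R=1: x+1/4x²=0 ⇒ x=−4=-4.0000; min R=1−1/(4·1/4)=0.0000>−1
Confirm numerically:
  x=-2.887: |R|=0.19669 <1
  x=-2.642: |R|=0.10304 <1
  x=-2.367: |R|=0.03367 <1
  x=-1.910: |R|=0.00203 <1
  x=-4.143: |R|=1.14811 >1
  x=-4.078: |R|=1.07952 >1
So |R|<1 on (-4.0000, 0).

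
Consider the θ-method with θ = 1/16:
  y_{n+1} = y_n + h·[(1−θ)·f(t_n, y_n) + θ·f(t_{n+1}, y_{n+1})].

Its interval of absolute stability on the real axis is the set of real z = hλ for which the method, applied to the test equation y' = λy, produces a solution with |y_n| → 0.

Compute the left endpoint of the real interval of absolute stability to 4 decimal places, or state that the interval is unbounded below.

left endpoint -2.2857.

Set f=λy, z=hλ:
  y_{n+1} = y_n + z·[15/16·y_n + 1/16·y_{n+1}] ⇒ (1 − 1/16z)y_{n+1} = (1 + 15/16z)y_n
  R(z) = (1 + 15/16z)/(1 − 1/16z).

Boundary: |R(x)|=1, x<0.
x=-0.86: |R|=0.1839
R=−1: 1+15/16x = −1+1/16x ⇒ -7/8x=2 ⇒ x=2/(-7/8)=-2.2857
Confirm numerically:
  x=-1.142: |R|=0.06592 <1
  x=-1.102: |R|=0.03099 <1
  x=-1.049: |R|=0.01554 <1
  x=-2.593: |R|=1.23138 >1
  x=-2.472: |R|=1.14119 >1
  x=-2.399: |R|=1.08620 >1
Stable set (-2.2857, 0).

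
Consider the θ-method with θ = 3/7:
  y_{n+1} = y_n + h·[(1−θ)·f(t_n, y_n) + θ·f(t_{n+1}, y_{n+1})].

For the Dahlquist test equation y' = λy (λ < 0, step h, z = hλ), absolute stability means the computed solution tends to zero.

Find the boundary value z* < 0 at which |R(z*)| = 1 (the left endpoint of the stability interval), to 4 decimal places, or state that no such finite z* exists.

z* = -14.0000.

On y'=λy, z=hλ:
  y_{n+1} = y_n + z·[4/7·y_n + 3/7·y_{n+1}] ⇒ (1 − 3/7z)y_{n+1} = (1 + 4/7z)y_n
  ⇒ R(z) = (1 + 4/7z)/(1 − 3/7z).

Find x<0 with |R(x)|<1.
x=-0.71: |R|=0.4556
R=−1: 1+4/7x = −1+3/7x ⇒ -1/7x=2 ⇒ x=2/(-1/7)=-14.0000
Confirm numerically:
  x=-12.778: |R|=0.97304 <1
  x=-8.721: |R|=0.84082 <1
  x=-6.215: |R|=0.69643 <1
  x=-14.279: |R|=1.00560 >1
  x=-14.155: |R|=1.00313 >1
So |R|<1 on (-14.0000, 0).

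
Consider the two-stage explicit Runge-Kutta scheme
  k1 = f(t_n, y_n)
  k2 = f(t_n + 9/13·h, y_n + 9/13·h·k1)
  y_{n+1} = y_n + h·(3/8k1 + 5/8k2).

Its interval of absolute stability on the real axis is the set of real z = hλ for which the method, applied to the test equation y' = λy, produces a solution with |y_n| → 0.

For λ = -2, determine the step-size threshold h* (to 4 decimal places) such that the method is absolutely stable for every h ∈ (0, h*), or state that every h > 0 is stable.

On y'=λy, z=hλ:
  k1=λy_n ⇒ h·k1=z·y_n;  k2=λ(1+9/13z)y_n ⇒ h·k2=z(1+9/13z)y_n
  y_{n+1}/y_n = 1 + 3/8z + 5/8z(1+9/13z) = 1 + z + 45/104z²
  so R(z) = 1 + z + 45/104z².

Solve |R(x)|<1 on ℝ⁻.
x=-1.22: |R|=0.4240
R=1: x+45/104x²=0 ⇒ x=−104/45=-2.3111; min R=1−1/(4·45/104)=0.4222>−1
Confirm numerically:
  x=-2.229: |R|=0.92081 <1
  x=-1.645: |R|=0.52588 <1
  x=-1.052: |R|=0.42686 <1
  x=-0.968: |R|=0.43744 <1
  x=-2.721: |R|=1.48259 >1
  x=-2.378: |R|=1.06882 >1
Interval (-2.3111, 0).

(-2.3111,0); λ=-2 ⇒ h* = (104/45)/2 = 1.1556.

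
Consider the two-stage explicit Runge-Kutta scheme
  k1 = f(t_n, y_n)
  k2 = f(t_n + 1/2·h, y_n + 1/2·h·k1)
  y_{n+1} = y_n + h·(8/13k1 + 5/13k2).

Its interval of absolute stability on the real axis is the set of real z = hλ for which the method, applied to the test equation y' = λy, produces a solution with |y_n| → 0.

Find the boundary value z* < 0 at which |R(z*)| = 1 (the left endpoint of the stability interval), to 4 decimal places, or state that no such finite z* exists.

With y'=λy (z=hλ):
  k1=λy_n ⇒ h·k1=z·y_n;  k2=λ(1+1/2z)y_n ⇒ h·k2=z(1+1/2z)y_n
  y_{n+1}/y_n = 1 + 8/13z + 5/13z(1+1/2z) = 1 + z + 5/26z²
  so R(z) = 1 + z + 5/26z².

Need |R(x)|<1, x<0.
x=-0.94: |R|=0.2299
R=1: x+5/26x²=0 ⇒ x=−26/5=-5.2000; min R=1−1/(4·5/26)=-0.3000>−1
Confirm numerically:
  x=-5.178: |R|=0.97809 <1
  x=-3.582: |R|=0.11455 <1
  x=-3.117: |R|=0.24860 <1
  x=-5.780: |R|=1.64469 >1
  x=-5.560: |R|=1.38492 >1
Interval (-5.2000, 0).

left endpoint -5.2000.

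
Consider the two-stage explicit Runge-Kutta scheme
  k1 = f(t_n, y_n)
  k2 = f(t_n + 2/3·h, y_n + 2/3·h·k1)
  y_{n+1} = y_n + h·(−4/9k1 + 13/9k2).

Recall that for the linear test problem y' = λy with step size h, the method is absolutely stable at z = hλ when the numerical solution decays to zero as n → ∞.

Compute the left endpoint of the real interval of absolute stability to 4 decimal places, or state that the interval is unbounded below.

z* = -1.0385.

On y'=λy, z=hλ:
  k1=λy_n ⇒ h·k1=z·y_n;  k2=λ(1+2/3z)y_n ⇒ h·k2=z(1+2/3z)y_n
  y_{n+1}/y_n = 1 − 4/9z + 13/9z(1+2/3z) = 1 + z + 26/27z²
  R(z) = 1 + z + 26/27z².

Solve |R(x)|<1 on ℝ⁻.
x=-1.79: |R|=2.2954
R=1: x+26/27x²=0 ⇒ x=−27/26=-1.0385; min R=1−1/(4·26/27)=0.7404>−1
Confirm numerically:
  x=-0.781: |R|=0.80637 <1
  x=-0.644: |R|=0.75538 <1
  x=-0.557: |R|=0.74176 <1
  x=-0.427: |R|=0.74858 <1
  x=-1.497: |R|=1.66101 >1
  x=-1.276: |R|=1.29187 >1
Interval (-1.0385, 0).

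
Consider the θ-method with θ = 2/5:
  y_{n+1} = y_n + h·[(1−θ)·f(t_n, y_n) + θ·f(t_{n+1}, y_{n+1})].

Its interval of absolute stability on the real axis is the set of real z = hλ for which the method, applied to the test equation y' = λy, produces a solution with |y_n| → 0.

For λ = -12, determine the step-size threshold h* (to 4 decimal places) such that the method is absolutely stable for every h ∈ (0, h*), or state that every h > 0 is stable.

Set f=λy, z=hλ:
  y_{n+1} = y_n + z·[3/5·y_n + 2/5·y_{n+1}] ⇒ (1 − 2/5z)y_{n+1} = (1 + 3/5z)y_n
  ⇒ R(z) = (1 + 3/5z)/(1 − 2/5z).

Need |R(x)|<1, x<0.
x=-1.04: |R|=0.2655
R=−1: 1+3/5x = −1+2/5x ⇒ -1/5x=2 ⇒ x=2/(-1/5)=-10.0000
Confirm numerically:
  x=-8.214: |R|=0.91665 <1
  x=-6.040: |R|=0.76815 <1
  x=-4.615: |R|=0.62157 <1
  x=-10.393: |R|=1.01524 >1
  x=-10.071: |R|=1.00282 >1
Interval (-10.0000, 0).

(-10.0000,0); λ=-12 ⇒ h* = (10)/12 = 0.8333.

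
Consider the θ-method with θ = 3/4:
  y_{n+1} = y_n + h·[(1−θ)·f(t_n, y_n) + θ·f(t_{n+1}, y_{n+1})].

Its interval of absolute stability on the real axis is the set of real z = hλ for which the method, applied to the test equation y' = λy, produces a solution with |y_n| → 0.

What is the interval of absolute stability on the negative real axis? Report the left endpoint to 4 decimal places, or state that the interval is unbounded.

(−∞, 0) — no finite endpoint.

On y'=λy, z=hλ:
  y_{n+1} = y_n + z·[1/4·y_n + 3/4·y_{n+1}] ⇒ (1 − 3/4z)y_{n+1} = (1 + 1/4z)y_n
  ⇒ R(z) = (1 + 1/4z)/(1 − 3/4z).

Find x<0 with |R(x)|<1.
x=-1.47: |R|=0.3008
x=-2: |R|=0.2000
x=-10: |R|=0.1765
x=-100: |R|=0.3158
θ=3/4≥1/2 ⇒ |1+1/4x|<|1−3/4x| ∀x<0 ⇒ unbounded interval.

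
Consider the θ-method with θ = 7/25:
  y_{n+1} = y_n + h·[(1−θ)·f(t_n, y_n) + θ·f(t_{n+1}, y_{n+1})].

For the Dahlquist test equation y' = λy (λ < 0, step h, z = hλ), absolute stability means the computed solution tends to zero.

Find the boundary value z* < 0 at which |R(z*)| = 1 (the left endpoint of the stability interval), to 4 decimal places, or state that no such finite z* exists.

z* = -4.5455.

On y'=λy, z=hλ:
  y_{n+1} = y_n + z·[18/25·y_n + 7/25·y_{n+1}] ⇒ (1 − 7/25z)y_{n+1} = (1 + 18/25z)y_n
  R(z) = (1 + 18/25z)/(1 − 7/25z).

Boundary: |R(x)|=1, x<0.
x=-0.3: |R|=0.7232
R=−1: 1+18/25x = −1+7/25x ⇒ -11/25x=2 ⇒ x=2/(-11/25)=-4.5455
Confirm numerically:
  x=-4.446: |R|=0.98051 <1
  x=-4.246: |R|=0.93980 <1
  x=-3.734: |R|=0.82545 <1
  x=-3.592: |R|=0.79084 <1
  x=-4.872: |R|=1.06077 >1
  x=-4.774: |R|=1.04303 >1
  x=-4.650: |R|=1.01998 >1
So |R|<1 on (-4.5455, 0).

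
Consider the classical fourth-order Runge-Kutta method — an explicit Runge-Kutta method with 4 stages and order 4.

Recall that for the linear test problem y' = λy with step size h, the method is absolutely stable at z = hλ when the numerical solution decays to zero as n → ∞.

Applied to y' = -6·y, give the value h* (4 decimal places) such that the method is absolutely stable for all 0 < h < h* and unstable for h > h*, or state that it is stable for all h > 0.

(-2.7853,0); λ=-6 ⇒ h* = 0.4642.

With y'=λy (z=hλ):
  order 4, 4-stage ⇒ R(z)=1+z+z^2/2+z^3/6+z^4/24
  (e.g. R(-0.88)=0.41861, |R|=0.41861)

Find x<0 with |R(x)|<1.
x=-0.88: |R|=0.4186
|R(-2.1)|=0.3718 |R(-1.42)|=0.2804 |R(-1.35)|=0.2896
Bisect:
  x_lo=-3.1043 |R|=1.5977  x_hi=-0.2747 |R|=0.7598
  mid=-1.68950 |R|=0.27344 →hi
  mid=-2.39692 |R|=0.55587 →hi
  mid=-2.75063 |R|=0.94898 →hi
  mid=-2.92748 |R|=1.23641 →lo
  mid=-2.83905 |R|=1.08412 →lo
  mid=-2.79484 |R|=1.01449 →lo
  mid=-2.77273 |R|=0.98123 →hi
  ...
  [-2.78534,-2.78517] ⇒ x*=-2.7853
Interval (-2.7853, 0).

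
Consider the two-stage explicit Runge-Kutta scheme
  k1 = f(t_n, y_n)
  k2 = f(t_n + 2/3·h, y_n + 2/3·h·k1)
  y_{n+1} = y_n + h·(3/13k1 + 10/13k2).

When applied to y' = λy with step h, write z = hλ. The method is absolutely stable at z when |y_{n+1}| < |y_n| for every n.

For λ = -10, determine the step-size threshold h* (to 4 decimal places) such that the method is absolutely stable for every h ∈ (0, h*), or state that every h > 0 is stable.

Test eqn y'=λy, z=hλ:
  k1=λy_n ⇒ h·k1=z·y_n;  k2=λ(1+2/3z)y_n ⇒ h·k2=z(1+2/3z)y_n
  y_{n+1}/y_n = 1 + 3/13z + 10/13z(1+2/3z) = 1 + z + 20/39z²
  R(z) = 1 + z + 20/39z².

Find x<0 with |R(x)|<1.
x=-1.66: |R|=0.7531
R=1: x+20/39x²=0 ⇒ x=−39/20=-1.9500; min R=1−1/(4·20/39)=0.5125>−1
Confirm numerically:
  x=-1.499: |R|=0.65331 <1
  x=-1.460: |R|=0.63313 <1
  x=-1.269: |R|=0.55683 <1
  x=-0.962: |R|=0.51259 <1
  x=-2.113: |R|=1.17663 >1
  x=-2.078: |R|=1.13640 >1
  x=-2.066: |R|=1.12290 >1
Stable set (-1.9500, 0).

(-1.9500,0); λ=-10 ⇒ h* = (39/20)/10 = 0.1950.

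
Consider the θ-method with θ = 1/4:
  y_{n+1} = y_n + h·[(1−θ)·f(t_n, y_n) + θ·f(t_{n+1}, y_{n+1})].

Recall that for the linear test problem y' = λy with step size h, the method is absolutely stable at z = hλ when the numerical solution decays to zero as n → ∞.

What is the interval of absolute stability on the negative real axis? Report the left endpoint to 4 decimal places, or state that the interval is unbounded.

Test eqn y'=λy, z=hλ:
  y_{n+1} = y_n + z·[3/4·y_n + 1/4·y_{n+1}] ⇒ (1 − 1/4z)y_{n+1} = (1 + 3/4z)y_n
  R(z) = (1 + 3/4z)/(1 − 1/4z).

Solve |R(x)|<1 on ℝ⁻.
x=-1.31: |R|=0.0132
R=−1: 1+3/4x = −1+1/4x ⇒ -1/2x=2 ⇒ x=2/(-1/2)=-4.0000
Confirm numerically:
  x=-3.879: |R|=0.96929 <1
  x=-3.616: |R|=0.89916 <1
  x=-2.915: |R|=0.68619 <1
  x=-4.591: |R|=1.13759 >1
  x=-4.345: |R|=1.08268 >1
  x=-4.083: |R|=1.02054 >1
So |R|<1 on (-4.0000, 0).

z∈(-4.0000,0).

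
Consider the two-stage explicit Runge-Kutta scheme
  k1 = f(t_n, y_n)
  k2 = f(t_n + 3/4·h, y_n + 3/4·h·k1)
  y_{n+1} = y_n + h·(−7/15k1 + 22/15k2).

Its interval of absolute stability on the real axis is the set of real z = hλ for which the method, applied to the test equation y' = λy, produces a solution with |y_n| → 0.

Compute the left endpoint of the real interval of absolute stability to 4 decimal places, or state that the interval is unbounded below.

left endpoint -0.9091.

On y'=λy, z=hλ:
  k1=λy_n ⇒ h·k1=z·y_n;  k2=λ(1+3/4z)y_n ⇒ h·k2=z(1+3/4z)y_n
  y_{n+1}/y_n = 1 − 7/15z + 22/15z(1+3/4z) = 1 + z + 11/10z²
  ⇒ R(z) = 1 + z + 11/10z².

Solve |R(x)|<1 on ℝ⁻.
x=-1.66: |R|=2.3712
R=1: x+11/10x²=0 ⇒ x=−10/11=-0.9091; min R=1−1/(4·11/10)=0.7727>−1
Confirm numerically:
  x=-0.776: |R|=0.88639 <1
  x=-0.643: |R|=0.81179 <1
  x=-0.451: |R|=0.77274 <1
  x=-0.365: |R|=0.78155 <1
  x=-1.488: |R|=1.94756 >1
  x=-1.280: |R|=1.52224 >1
So |R|<1 on (-0.9091, 0).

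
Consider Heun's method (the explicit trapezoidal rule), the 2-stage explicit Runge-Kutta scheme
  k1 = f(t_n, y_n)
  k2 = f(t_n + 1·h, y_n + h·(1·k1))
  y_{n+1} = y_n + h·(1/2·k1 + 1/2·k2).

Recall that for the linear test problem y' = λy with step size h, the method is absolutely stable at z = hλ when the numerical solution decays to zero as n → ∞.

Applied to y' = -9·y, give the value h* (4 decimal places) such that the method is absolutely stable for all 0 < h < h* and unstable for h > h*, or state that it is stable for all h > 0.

Set f=λy, z=hλ:
  order 2, 2-stage ⇒ R(z)=1+z+z^2/2
  (e.g. R(-0.71)=0.54205, |R|=0.54205)

Find x<0 with |R(x)|<1.
x=-0.71: |R|=0.5421
|R(-1.69)|=0.7380 |R(-1.41)|=0.5840 |R(-0.85)|=0.5112
Bisect:
  x_lo=-2.8872 |R|=2.2808  x_hi=-0.3969 |R|=0.6818
  mid=-1.64208 |R|=0.70613 →hi
  mid=-2.26464 |R|=1.29966 →lo
  mid=-1.95336 |R|=0.95445 →hi
  mid=-2.10900 |R|=1.11494 →lo
  mid=-2.03118 |R|=1.03167 →lo
  mid=-1.99227 |R|=0.99230 →hi
  mid=-2.01172 |R|=1.01179 →lo
  mid=-2.00200 |R|=1.00200 →lo
  mid=-1.99713 |R|=0.99714 →hi
  mid=-1.99956 |R|=0.99956 →hi
  ...
  [-2.00002,-1.99987] ⇒ x*=-2.0000
Interval (-2.0000, 0).

(-2.0000,0); λ=-9 ⇒ h* = 0.2222.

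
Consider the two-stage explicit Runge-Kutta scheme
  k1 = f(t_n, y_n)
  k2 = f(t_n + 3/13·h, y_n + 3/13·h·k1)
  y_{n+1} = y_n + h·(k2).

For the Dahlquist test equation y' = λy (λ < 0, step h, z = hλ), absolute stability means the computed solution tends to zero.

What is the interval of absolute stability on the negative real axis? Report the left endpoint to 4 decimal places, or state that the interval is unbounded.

Set f=λy, z=hλ:
  k1=λy_n ⇒ h·k1=z·y_n;  k2=λ(1+3/13z)y_n ⇒ h·k2=z(1+3/13z)y_n
  y_{n+1}/y_n = 1 + z(1+3/13z) = 1 + z + 3/13z²
  ⇒ R(z) = 1 + z + 3/13z².

Boundary: |R(x)|=1, x<0.
x=-0.87: |R|=0.3047
R=1: x+3/13x²=0 ⇒ x=−13/3=-4.3333; min R=1−1/(4·3/13)=-0.0833>−1
Confirm numerically:
  x=-4.220: |R|=0.88963 <1
  x=-4.099: |R|=0.77834 <1
  x=-4.006: |R|=0.69739 <1
  x=-3.370: |R|=0.25082 <1
  x=-4.395: |R|=1.06254 >1
  x=-4.369: |R|=1.03596 >1
So |R|<1 on (-4.3333, 0).

z∈(-4.3333,0).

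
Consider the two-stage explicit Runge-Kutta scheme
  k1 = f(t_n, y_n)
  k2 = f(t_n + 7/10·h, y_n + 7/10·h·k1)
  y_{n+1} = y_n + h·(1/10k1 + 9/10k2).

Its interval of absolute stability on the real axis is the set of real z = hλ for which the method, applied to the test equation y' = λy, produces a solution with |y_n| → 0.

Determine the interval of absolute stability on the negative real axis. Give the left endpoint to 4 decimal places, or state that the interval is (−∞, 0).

z∈(-1.5873,0).

On y'=λy, z=hλ:
  k1=λy_n ⇒ h·k1=z·y_n;  k2=λ(1+7/10z)y_n ⇒ h·k2=z(1+7/10z)y_n
  y_{n+1}/y_n = 1 + 1/10z + 9/10z(1+7/10z) = 1 + z + 63/100z²
  Hence R(z) = 1 + z + 63/100z².

Boundary: |R(x)|=1, x<0.
x=-1.5: |R|=0.9175
R=1: x+63/100x²=0 ⇒ x=−100/63=-1.5873; min R=1−1/(4·63/100)=0.6032>−1
Confirm numerically:
  x=-1.493: |R|=0.91130 <1
  x=-1.484: |R|=0.90342 <1
  x=-1.027: |R|=0.63748 <1
  x=-1.973: |R|=1.47942 >1
  x=-1.768: |R|=1.20127 >1
So |R|<1 on (-1.5873, 0).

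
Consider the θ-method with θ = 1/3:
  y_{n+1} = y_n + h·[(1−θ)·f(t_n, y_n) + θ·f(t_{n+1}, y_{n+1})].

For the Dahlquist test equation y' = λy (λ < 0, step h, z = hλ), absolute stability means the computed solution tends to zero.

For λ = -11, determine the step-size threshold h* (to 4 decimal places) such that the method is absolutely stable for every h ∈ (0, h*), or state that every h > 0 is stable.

(-6.0000,0); λ=-11 ⇒ h* = (6)/11 = 0.5455.

On y'=λy, z=hλ:
  y_{n+1} = y_n + z·[2/3·y_n + 1/3·y_{n+1}] ⇒ (1 − 1/3z)y_{n+1} = (1 + 2/3z)y_n
  ⇒ R(z) = (1 + 2/3z)/(1 − 1/3z).

Need |R(x)|<1, x<0.
x=-0.91: |R|=0.3018
R=−1: 1+2/3x = −1+1/3x ⇒ -1/3x=2 ⇒ x=2/(-1/3)=-6.0000
Confirm numerically:
  x=-5.050: |R|=0.88199 <1
  x=-3.036: |R|=0.50895 <1
  x=-2.523: |R|=0.37045 <1
  x=-6.438: |R|=1.04641 >1
  x=-6.241: |R|=1.02608 >1
Stable set (-6.0000, 0).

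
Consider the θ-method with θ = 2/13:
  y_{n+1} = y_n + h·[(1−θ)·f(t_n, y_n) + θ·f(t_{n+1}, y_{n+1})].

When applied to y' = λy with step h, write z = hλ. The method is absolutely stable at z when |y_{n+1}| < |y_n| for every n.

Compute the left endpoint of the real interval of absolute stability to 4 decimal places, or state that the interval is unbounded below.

With y'=λy (z=hλ):
  y_{n+1} = y_n + z·[11/13·y_n + 2/13·y_{n+1}] ⇒ (1 − 2/13z)y_{n+1} = (1 + 11/13z)y_n
  Hence R(z) = (1 + 11/13z)/(1 − 2/13z).

Boundary: |R(x)|=1, x<0.
x=-1.79: |R|=0.4035
R=−1: 1+11/13x = −1+2/13x ⇒ -9/13x=2 ⇒ x=2/(-9/13)=-2.8889
Confirm numerically:
  x=-2.624: |R|=0.86936 <1
  x=-2.357: |R|=0.72976 <1
  x=-2.265: |R|=0.67969 <1
  x=-2.144: |R|=0.61222 <1
  x=-3.380: |R|=1.22368 >1
  x=-3.348: |R|=1.20979 >1
Stable set (-2.8889, 0).

z* = -2.8889.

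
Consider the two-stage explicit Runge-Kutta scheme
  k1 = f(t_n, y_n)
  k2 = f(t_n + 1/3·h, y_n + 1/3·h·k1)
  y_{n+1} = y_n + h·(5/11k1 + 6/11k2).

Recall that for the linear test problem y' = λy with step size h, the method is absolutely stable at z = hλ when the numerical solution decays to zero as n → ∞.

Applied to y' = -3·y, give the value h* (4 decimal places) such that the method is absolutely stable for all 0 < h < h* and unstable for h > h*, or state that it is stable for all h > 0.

(-5.5000,0); λ=-3 ⇒ h* = (11/2)/3 = 1.8333.

With y'=λy (z=hλ):
  k1=λy_n ⇒ h·k1=z·y_n;  k2=λ(1+1/3z)y_n ⇒ h·k2=z(1+1/3z)y_n
  y_{n+1}/y_n = 1 + 5/11z + 6/11z(1+1/3z) = 1 + z + 2/11z²
  R(z) = 1 + z + 2/11z².

Solve |R(x)|<1 on ℝ⁻.
x=-1.19: |R|=0.0675
R=1: x+2/11x²=0 ⇒ x=−11/2=-5.5000; min R=1−1/(4·2/11)=-0.3750>−1
Confirm numerically:
  x=-5.058: |R|=0.59352 <1
  x=-4.975: |R|=0.52511 <1
  x=-5.976: |R|=1.51720 >1
  x=-5.708: |R|=1.21587 >1
  x=-5.670: |R|=1.17525 >1
Stable set (-5.5000, 0).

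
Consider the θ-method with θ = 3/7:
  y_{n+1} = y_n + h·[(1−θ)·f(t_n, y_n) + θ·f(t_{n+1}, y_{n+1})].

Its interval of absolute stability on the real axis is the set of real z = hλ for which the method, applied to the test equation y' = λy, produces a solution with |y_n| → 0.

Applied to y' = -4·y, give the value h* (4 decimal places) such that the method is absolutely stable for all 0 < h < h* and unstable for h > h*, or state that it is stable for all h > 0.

(-14.0000,0); λ=-4 ⇒ h* = (14)/4 = 3.5000.

Test eqn y'=λy, z=hλ:
  y_{n+1} = y_n + z·[4/7·y_n + 3/7·y_{n+1}] ⇒ (1 − 3/7z)y_{n+1} = (1 + 4/7z)y_n
  Hence R(z) = (1 + 4/7z)/(1 − 3/7z).

Find x<0 with |R(x)|<1.
x=-1.34: |R|=0.1488
R=−1: 1+4/7x = −1+3/7x ⇒ -1/7x=2 ⇒ x=2/(-1/7)=-14.0000
Confirm numerically:
  x=-11.027: |R|=0.92583 <1
  x=-10.983: |R|=0.92448 <1
  x=-7.456: |R|=0.77717 <1
  x=-14.538: |R|=1.01063 >1
  x=-14.491: |R|=1.00973 >1
  x=-14.078: |R|=1.00158 >1
So |R|<1 on (-14.0000, 0).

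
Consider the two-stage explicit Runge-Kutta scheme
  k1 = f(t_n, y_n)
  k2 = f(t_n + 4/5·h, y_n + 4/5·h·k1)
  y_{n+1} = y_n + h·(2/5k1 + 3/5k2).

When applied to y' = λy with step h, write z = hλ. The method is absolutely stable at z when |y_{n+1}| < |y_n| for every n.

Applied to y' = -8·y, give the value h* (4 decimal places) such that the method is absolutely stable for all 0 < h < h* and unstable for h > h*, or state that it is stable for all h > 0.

On y'=λy, z=hλ:
  k1=λy_n ⇒ h·k1=z·y_n;  k2=λ(1+4/5z)y_n ⇒ h·k2=z(1+4/5z)y_n
  y_{n+1}/y_n = 1 + 2/5z + 3/5z(1+4/5z) = 1 + z + 12/25z²
  so R(z) = 1 + z + 12/25z².

Find x<0 with |R(x)|<1.
x=-1.45: |R|=0.5592
R=1: x+12/25x²=0 ⇒ x=−25/12=-2.0833; min R=1−1/(4·12/25)=0.4792>−1
Confirm numerically:
  x=-1.409: |R|=0.54393 <1
  x=-1.333: |R|=0.51991 <1
  x=-0.993: |R|=0.48030 <1
  x=-2.540: |R|=1.55677 >1
  x=-2.460: |R|=1.44477 >1
  x=-2.392: |R|=1.35440 >1
So |R|<1 on (-2.0833, 0).

(-2.0833,0); λ=-8 ⇒ h* = (25/12)/8 = 0.2604.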